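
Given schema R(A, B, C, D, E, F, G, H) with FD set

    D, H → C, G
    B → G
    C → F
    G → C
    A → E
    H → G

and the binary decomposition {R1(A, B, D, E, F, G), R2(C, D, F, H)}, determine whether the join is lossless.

No

Common attributes: R1 ∩ R2 = {D, F}.
No dependency enlarges {D, F}, so (D, F)⁺ = {D, F}.
The closure contains neither all of R1 = {A, B, D, E, F, G} nor all of R2 = {C, D, F, H}, so the common attributes are not a superkey of either fragment. The join is lossy.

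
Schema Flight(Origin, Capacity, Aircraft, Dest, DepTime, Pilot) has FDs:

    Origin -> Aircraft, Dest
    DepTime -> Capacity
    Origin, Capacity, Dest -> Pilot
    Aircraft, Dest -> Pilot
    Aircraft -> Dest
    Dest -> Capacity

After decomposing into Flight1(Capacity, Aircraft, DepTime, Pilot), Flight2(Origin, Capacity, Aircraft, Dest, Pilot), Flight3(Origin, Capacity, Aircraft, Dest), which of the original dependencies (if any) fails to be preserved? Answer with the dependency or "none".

none

Origin → Aircraft, Dest lies within Flight2.
DepTime → Capacity lies within Flight1.
Origin, Capacity, Dest → Pilot lies within Flight2.
Aircraft, Dest → Pilot lies within Flight2.
Aircraft → Dest lies within Flight2.
Dest → Capacity lies within Flight2.
Every dependency is enforceable on the fragments, so the decomposition is dependency-preserving.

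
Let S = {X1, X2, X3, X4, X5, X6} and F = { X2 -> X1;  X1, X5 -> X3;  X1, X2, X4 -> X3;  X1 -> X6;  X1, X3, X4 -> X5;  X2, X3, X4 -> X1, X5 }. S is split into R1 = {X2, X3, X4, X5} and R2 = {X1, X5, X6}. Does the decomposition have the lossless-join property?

Common attributes: R1 ∩ R2 = {X5}.
No dependency enlarges {X5}, so (X5)⁺ = {X5}.
The closure contains neither all of R1 = {X2, X3, X4, X5} nor all of R2 = {X1, X5, X6}, so the common attributes are not a superkey of either fragment. The join is lossy.

No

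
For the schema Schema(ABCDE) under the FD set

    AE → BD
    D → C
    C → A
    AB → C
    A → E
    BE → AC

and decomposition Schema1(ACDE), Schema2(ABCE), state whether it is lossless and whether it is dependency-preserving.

Lossless test: (ACE)⁺ = {ABCDE}, which contains all of one fragment — lossless.
Dependency preservation: AE → BD is not contained in any single fragment, but the restricted closure of its left-hand side across the fragments still reaches the right-hand side; the remaining FDs each lie inside some fragment. All dependencies are preserved.

lossless and dependency-preserving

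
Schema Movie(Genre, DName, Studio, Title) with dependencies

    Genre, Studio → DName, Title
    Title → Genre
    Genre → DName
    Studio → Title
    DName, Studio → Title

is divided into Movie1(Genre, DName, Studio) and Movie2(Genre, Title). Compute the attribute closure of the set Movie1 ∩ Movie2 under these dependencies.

Genre, DName

Movie1 ∩ Movie2 = {Genre}.
Genre → DName applies, adding DName
Closure: {Genre, DName}.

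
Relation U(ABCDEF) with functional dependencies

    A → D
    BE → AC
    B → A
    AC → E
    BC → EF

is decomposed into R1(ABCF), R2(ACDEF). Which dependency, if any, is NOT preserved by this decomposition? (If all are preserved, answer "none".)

BE → AC

Check BE → AC: no single fragment contains all of {ABCE}, and the restricted closure of {BE} across the fragments never reaches {AC}.
A → D is preserved.
B → A is preserved.
AC → E is preserved.
BC → EF is preserved.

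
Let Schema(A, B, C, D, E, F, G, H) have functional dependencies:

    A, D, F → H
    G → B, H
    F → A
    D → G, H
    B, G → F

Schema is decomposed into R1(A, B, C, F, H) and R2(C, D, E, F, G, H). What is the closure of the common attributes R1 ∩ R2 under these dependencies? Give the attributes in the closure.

R1 ∩ R2 = {C, F, H}.
F → A applies, adding A
Closure: {A, C, F, H}.

A, C, F, H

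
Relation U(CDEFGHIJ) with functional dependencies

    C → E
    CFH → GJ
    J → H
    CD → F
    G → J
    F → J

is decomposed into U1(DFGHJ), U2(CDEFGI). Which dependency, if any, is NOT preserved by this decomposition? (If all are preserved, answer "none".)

C → E lies within U2.
CFH → GJ: restricted closure across fragments reaches GJ.
J → H lies within U1.
CD → F lies within U2.
G → J lies within U1.
F → J lies within U1.
Every dependency is enforceable on the fragments, so the decomposition is dependency-preserving.

none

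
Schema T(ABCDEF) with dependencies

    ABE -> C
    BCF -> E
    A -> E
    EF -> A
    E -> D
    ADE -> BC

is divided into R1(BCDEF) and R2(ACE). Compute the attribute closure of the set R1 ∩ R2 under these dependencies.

R1 ∩ R2 = {CE}.
E → D applies, adding D
Closure: {CDE}.

CDE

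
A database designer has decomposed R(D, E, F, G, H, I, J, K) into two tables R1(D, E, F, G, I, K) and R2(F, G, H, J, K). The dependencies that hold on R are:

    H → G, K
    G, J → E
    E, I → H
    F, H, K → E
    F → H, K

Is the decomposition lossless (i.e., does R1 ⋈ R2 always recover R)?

Common attributes: R1 ∩ R2 = {F, G, K}.
Closure of {F, G, K}: F → H, K applies, adding H; F, H, K → E applies, adding E. So (F, G, K)⁺ = {E, F, G, H, K}.
The closure contains neither all of R1 = {D, E, F, G, I, K} nor all of R2 = {F, G, H, J, K}, so the common attributes are not a superkey of either fragment. The join is lossy.

No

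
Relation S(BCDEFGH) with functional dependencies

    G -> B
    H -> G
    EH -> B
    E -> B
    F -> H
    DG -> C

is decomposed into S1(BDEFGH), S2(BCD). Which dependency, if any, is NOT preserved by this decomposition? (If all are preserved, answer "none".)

Check DG → C: no single fragment contains all of {CDG}, and the restricted closure of {DG} across the fragments never reaches {C}.
G → B is preserved.
H → G is preserved.
EH → B is preserved.
E → B is preserved.
F → H is preserved.

DG -> C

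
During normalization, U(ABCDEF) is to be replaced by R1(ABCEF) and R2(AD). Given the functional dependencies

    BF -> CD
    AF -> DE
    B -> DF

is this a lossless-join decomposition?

No

Common attributes: R1 ∩ R2 = {A}.
No dependency enlarges {A}, so (A)⁺ = {A}.
The closure contains neither all of R1 = {ABCEF} nor all of R2 = {AD}, so the common attributes are not a superkey of either fragment. The join is lossy.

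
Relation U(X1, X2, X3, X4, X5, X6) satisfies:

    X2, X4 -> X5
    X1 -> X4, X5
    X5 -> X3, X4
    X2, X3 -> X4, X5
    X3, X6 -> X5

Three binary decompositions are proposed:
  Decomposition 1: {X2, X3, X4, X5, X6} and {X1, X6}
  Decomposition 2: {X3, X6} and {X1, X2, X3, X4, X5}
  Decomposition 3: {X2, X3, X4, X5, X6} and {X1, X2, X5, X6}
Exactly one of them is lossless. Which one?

Decomposition 1: common = {X6}, closure = {X6} → lossy.
Decomposition 2: common = {X3}, closure = {X3} → lossy.
Decomposition 3: common = {X2, X5, X6}, closure = {X2, X3, X4, X5, X6} → lossless.

Decomposition 3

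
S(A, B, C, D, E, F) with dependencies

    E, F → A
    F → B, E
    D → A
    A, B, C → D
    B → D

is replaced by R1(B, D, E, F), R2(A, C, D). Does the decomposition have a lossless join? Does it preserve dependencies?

lossy but dependency-preserving

Lossless test: (D)⁺ = {A, D}, which is a superkey of neither fragment — lossy.
Dependency preservation: E, F → A; A, B, C → D are not contained in any single fragment, but the restricted closure of each left-hand side across the fragments still reaches the right-hand side; the remaining FDs each lie inside some fragment. All dependencies are preserved.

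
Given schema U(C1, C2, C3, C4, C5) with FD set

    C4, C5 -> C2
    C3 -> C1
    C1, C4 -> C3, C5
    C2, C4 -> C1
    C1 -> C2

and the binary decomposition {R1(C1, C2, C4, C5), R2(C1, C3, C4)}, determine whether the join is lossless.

Yes

Common attributes: R1 ∩ R2 = {C1, C4}.
Closure of {C1, C4}: C1, C4 → C3, C5 applies, adding C3, C5; C1 → C2 applies, adding C2. So (C1, C4)⁺ = {C1, C2, C3, C4, C5}.
This closure contains every attribute of R1, so R1 ∩ R2 → R1. The join is lossless.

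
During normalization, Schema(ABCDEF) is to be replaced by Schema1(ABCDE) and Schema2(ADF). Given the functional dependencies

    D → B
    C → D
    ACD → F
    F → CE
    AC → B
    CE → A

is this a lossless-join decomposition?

No

Common attributes: Schema1 ∩ Schema2 = {AD}.
Closure of {AD}: D → B applies, adding B. So (AD)⁺ = {ABD}.
The closure contains neither all of Schema1 = {ABCDE} nor all of Schema2 = {ADF}, so the common attributes are not a superkey of either fragment. The join is lossy.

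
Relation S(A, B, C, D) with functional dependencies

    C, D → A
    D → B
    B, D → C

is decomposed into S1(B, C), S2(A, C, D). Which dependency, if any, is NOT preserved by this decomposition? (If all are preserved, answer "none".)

Check D → B: no single fragment contains all of {B, D}, and the restricted closure of {D} across the fragments never reaches {B}.
C, D → A is preserved.
B, D → C is preserved.

D → B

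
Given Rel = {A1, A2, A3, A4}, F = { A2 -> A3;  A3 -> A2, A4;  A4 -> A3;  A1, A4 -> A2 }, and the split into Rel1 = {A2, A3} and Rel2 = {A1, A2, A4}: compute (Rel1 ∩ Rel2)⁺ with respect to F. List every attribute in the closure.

Rel1 ∩ Rel2 = {A2}.
A2 → A3 applies, adding A3
A3 → A2, A4 applies, adding A4
Closure: {A2, A3, A4}.

A2, A3, A4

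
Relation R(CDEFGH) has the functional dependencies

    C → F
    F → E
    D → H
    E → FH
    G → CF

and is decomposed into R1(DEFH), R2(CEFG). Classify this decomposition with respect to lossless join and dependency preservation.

lossy but dependency-preserving

Lossless test: (EF)⁺ = {EFH}, which is a superkey of neither fragment — lossy.
Dependency preservation: every FD's attributes lie within a single fragment, so each can be enforced locally — preserved.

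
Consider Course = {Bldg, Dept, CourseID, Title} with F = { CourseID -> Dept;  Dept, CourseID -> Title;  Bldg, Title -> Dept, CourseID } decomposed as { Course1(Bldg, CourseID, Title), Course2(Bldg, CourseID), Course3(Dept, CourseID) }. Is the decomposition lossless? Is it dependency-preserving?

Lossless test (chase): Rows 1 and 2 agree on CourseID; apply CourseID→Dept and equate their Dept entries. Rows 1 and 3 agree on CourseID; apply CourseID→Dept and equate their Dept entries. Rows 1 and 2 agree on Dept, CourseID; apply Dept, CourseID→Title and equate their Title entries. Rows 1 and 3 agree on Dept, CourseID; apply Dept, CourseID→Title and equate their Title entries. Row 1 is now all distinguished symbols — the join is lossless.
Dependency preservation: Dept, CourseID → Title; Bldg, Title → Dept, CourseID are not contained in any single fragment, but the restricted closure of each left-hand side across the fragments still reaches the right-hand side; the remaining FDs each lie inside some fragment. All dependencies are preserved.

lossless and dependency-preserving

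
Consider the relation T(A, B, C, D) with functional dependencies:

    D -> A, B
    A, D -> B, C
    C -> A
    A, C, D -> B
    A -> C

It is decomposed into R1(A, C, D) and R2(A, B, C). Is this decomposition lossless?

No

Common attributes: R1 ∩ R2 = {A, C}.
No dependency enlarges {A, C}, so (A, C)⁺ = {A, C}.
The closure contains neither all of R1 = {A, C, D} nor all of R2 = {A, B, C}, so the common attributes are not a superkey of either fragment. The join is lossy.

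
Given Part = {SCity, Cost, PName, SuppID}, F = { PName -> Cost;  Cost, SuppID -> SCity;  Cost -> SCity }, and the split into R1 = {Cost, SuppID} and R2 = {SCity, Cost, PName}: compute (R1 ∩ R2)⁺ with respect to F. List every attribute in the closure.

SCity, Cost

R1 ∩ R2 = {Cost}.
Cost → SCity applies, adding SCity
Closure: {SCity, Cost}.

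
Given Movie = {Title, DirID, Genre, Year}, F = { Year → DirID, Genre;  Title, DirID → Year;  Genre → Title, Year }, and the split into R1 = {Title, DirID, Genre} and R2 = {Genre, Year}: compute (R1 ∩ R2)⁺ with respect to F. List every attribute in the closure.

R1 ∩ R2 = {Genre}.
Genre → Title, Year applies, adding Title, Year
Year → DirID, Genre applies, adding DirID
Closure: {Title, DirID, Genre, Year}.

Title, DirID, Genre, Year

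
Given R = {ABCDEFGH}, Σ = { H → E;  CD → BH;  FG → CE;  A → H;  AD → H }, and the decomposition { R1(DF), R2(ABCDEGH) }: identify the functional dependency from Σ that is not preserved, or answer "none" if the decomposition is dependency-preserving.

Check FG → CE: no single fragment contains all of {CEFG}, and the restricted closure of {FG} across the fragments never reaches {CE}.
H → E is preserved.
CD → BH is preserved.
A → H is preserved.
AD → H is preserved.

FG → CE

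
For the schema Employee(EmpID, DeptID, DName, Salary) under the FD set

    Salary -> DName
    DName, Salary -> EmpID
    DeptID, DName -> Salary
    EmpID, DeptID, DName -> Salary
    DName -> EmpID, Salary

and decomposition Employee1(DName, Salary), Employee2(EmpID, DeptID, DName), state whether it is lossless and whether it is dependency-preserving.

lossless and dependency-preserving

Lossless test: (DName)⁺ = {EmpID, DName, Salary}, which contains all of one fragment — lossless.
Dependency preservation: DName, Salary → EmpID; DeptID, DName → Salary; EmpID, DeptID, DName → Salary; DName → EmpID, Salary are not contained in any single fragment, but the restricted closure of each left-hand side across the fragments still reaches the right-hand side; the remaining FDs each lie inside some fragment. All dependencies are preserved.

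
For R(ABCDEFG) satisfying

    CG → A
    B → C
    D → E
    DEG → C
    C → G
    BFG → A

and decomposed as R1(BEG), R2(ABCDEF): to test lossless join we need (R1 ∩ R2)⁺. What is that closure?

ABCEG

R1 ∩ R2 = {BE}.
B → C applies, adding C
C → G applies, adding G
CG → A applies, adding A
Closure: {ABCEG}.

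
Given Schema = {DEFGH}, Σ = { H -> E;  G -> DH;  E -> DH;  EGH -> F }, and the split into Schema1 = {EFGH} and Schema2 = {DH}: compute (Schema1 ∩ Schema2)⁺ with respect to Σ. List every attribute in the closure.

DEH

Schema1 ∩ Schema2 = {H}.
H → E applies, adding E
E → DH applies, adding D
Closure: {DEH}.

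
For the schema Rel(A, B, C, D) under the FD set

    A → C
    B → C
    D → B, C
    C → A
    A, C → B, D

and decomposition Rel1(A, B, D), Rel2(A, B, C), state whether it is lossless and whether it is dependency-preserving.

lossless and dependency-preserving

Lossless test: (A, B)⁺ = {A, B, C, D}, which contains all of one fragment — lossless.
Dependency preservation: D → B, C; A, C → B, D are not contained in any single fragment, but the restricted closure of each left-hand side across the fragments still reaches the right-hand side; the remaining FDs each lie inside some fragment. All dependencies are preserved.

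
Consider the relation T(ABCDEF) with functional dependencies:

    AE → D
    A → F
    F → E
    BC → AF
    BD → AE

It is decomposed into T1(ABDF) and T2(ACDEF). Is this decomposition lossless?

Common attributes: T1 ∩ T2 = {ADF}.
Closure of {ADF}: F → E applies, adding E. So (ADF)⁺ = {ADEF}.
The closure contains neither all of T1 = {ABDF} nor all of T2 = {ACDEF}, so the common attributes are not a superkey of either fragment. The join is lossy.

No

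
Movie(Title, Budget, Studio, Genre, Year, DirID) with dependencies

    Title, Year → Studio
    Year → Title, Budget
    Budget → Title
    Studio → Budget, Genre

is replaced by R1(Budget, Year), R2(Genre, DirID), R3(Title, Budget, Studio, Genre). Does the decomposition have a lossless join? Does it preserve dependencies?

lossy and not dependency-preserving

Lossless test (chase): Rows 1 and 3 agree on Budget; apply Budget→Title and equate their Title entries. No row becomes fully distinguished — the join is lossy.
Dependency preservation: the restricted closure of {Title, Year} across the fragments never reaches {Studio}, so Title, Year → Studio cannot be enforced without a join — not preserved.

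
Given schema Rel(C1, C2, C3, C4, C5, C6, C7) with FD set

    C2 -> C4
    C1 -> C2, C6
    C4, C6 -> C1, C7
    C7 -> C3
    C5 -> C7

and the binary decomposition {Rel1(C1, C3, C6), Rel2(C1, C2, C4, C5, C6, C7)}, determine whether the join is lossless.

Common attributes: Rel1 ∩ Rel2 = {C1, C6}.
Closure of {C1, C6}: C1 → C2, C6 applies, adding C2; C2 → C4 applies, adding C4; C4, C6 → C1, C7 applies, adding C7; C7 → C3 applies, adding C3. So (C1, C6)⁺ = {C1, C2, C3, C4, C6, C7}.
This closure contains every attribute of Rel1, so Rel1 ∩ Rel2 → Rel1. The join is lossless.

Yes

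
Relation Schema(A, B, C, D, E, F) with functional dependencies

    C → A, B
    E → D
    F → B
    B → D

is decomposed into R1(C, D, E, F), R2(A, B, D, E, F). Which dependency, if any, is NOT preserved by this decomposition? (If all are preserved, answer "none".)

C → A, B

Check C → A, B: no single fragment contains all of {A, B, C}, and the restricted closure of {C} across the fragments never reaches {A, B}.
E → D is preserved.
F → B is preserved.
B → D is preserved.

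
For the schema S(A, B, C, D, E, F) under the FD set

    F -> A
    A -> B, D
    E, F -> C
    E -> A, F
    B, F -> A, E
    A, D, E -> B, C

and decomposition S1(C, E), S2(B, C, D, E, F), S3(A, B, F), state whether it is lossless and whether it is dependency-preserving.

lossless but not dependency-preserving

Lossless test (chase): Rows 2 and 3 agree on F; apply F→A and equate their A entries. Rows 2 and 3 agree on A; apply A→B, D and equate their B, D entries. Rows 1 and 2 agree on E; apply E→A, F and equate their A, F entries. Rows 2 and 3 agree on B, F; apply B, F→A, E and equate their A, E entries. Rows 2 and 3 agree on A, D, E; apply A, D, E→B, C and equate their B, C entries. Rows 1 and 2 agree on A; apply A→B, D and equate their B, D entries. Row 1 is now all distinguished symbols — the join is lossless.
Dependency preservation: the restricted closure of {A} across the fragments never reaches {B, D}, so A → B, D cannot be enforced without a join — not preserved.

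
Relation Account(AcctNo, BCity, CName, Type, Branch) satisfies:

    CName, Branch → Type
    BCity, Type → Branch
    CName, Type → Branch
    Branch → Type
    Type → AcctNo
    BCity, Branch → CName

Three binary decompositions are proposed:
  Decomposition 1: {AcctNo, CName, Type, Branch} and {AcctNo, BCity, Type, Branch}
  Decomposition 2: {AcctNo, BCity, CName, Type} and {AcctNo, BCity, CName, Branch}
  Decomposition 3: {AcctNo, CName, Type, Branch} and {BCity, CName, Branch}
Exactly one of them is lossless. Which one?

Decomposition 1: common = {AcctNo, Type, Branch}, closure = {AcctNo, Type, Branch} → lossy.
Decomposition 2: common = {AcctNo, BCity, CName}, closure = {AcctNo, BCity, CName} → lossy.
Decomposition 3: common = {CName, Branch}, closure = {AcctNo, CName, Type, Branch} → lossless.

Decomposition 3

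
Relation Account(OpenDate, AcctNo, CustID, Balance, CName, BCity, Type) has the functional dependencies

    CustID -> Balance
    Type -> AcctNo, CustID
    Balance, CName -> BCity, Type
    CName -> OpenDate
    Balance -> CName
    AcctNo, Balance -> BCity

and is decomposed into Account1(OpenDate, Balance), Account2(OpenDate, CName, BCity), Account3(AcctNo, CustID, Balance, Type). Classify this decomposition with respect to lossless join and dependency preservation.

Lossless test (chase): Rows 1 and 3 agree on Balance; apply Balance→CName and equate their CName entries. Rows 1 and 3 agree on Balance, CName; apply Balance, CName→BCity, Type and equate their BCity, Type entries. Rows 1 and 3 agree on CName; apply CName→OpenDate and equate their OpenDate entries. Rows 1 and 3 agree on Type; apply Type→AcctNo, CustID and equate their AcctNo, CustID entries. No row becomes fully distinguished — the join is lossy.
Dependency preservation: the restricted closure of {Balance, CName} across the fragments never reaches {BCity, Type}, so Balance, CName → BCity, Type cannot be enforced without a join — not preserved.

lossy and not dependency-preserving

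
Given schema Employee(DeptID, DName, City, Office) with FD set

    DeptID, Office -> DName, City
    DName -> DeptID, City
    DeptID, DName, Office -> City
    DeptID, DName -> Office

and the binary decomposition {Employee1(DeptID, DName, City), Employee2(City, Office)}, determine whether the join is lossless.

No

Common attributes: Employee1 ∩ Employee2 = {City}.
No dependency enlarges {City}, so (City)⁺ = {City}.
The closure contains neither all of Employee1 = {DeptID, DName, City} nor all of Employee2 = {City, Office}, so the common attributes are not a superkey of either fragment. The join is lossy.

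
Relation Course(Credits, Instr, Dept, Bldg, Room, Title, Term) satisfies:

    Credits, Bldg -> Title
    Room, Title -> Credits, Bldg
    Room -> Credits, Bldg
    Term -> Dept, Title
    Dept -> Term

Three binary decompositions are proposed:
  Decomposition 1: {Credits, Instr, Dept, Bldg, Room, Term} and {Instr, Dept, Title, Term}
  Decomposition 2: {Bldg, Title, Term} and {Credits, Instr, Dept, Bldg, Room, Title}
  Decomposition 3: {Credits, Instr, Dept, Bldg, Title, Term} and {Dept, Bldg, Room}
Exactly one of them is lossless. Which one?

Decomposition 1: common = {Instr, Dept, Term}, closure = {Instr, Dept, Title, Term} → lossless.
Decomposition 2: common = {Bldg, Title}, closure = {Bldg, Title} → lossy.
Decomposition 3: common = {Dept, Bldg}, closure = {Dept, Bldg, Title, Term} → lossy.

Decomposition 1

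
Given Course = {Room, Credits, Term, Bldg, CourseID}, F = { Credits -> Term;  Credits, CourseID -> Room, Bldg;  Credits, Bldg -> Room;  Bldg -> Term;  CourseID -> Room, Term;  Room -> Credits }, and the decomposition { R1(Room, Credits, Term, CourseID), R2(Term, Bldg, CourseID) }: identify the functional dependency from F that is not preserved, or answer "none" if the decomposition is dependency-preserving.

Check Credits, Bldg → Room: no single fragment contains all of {Room, Credits, Bldg}, and the restricted closure of {Credits, Bldg} across the fragments never reaches {Room}.
Credits → Term is preserved.
Credits, CourseID → Room, Bldg is preserved.
Bldg → Term is preserved.
CourseID → Room, Term is preserved.
Room → Credits is preserved.

Credits, Bldg -> Room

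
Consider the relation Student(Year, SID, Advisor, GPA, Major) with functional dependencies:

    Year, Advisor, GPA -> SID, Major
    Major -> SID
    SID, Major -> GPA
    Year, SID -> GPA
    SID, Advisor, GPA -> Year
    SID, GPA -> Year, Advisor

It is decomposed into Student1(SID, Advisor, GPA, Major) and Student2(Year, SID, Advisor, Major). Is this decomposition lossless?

Yes

Common attributes: Student1 ∩ Student2 = {SID, Advisor, Major}.
Closure of {SID, Advisor, Major}: SID, Major → GPA applies, adding GPA; SID, Advisor, GPA → Year applies, adding Year. So (SID, Advisor, Major)⁺ = {Year, SID, Advisor, GPA, Major}.
This closure contains every attribute of Student1, so Student1 ∩ Student2 → Student1. The join is lossless.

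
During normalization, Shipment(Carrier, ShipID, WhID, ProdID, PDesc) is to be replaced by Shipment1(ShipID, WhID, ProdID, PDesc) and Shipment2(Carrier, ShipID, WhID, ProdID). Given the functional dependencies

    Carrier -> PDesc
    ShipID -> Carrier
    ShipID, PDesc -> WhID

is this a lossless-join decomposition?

Yes

Common attributes: Shipment1 ∩ Shipment2 = {ShipID, WhID, ProdID}.
Closure of {ShipID, WhID, ProdID}: ShipID → Carrier applies, adding Carrier; Carrier → PDesc applies, adding PDesc. So (ShipID, WhID, ProdID)⁺ = {Carrier, ShipID, WhID, ProdID, PDesc}.
This closure contains every attribute of Shipment1, so Shipment1 ∩ Shipment2 → Shipment1. The join is lossless.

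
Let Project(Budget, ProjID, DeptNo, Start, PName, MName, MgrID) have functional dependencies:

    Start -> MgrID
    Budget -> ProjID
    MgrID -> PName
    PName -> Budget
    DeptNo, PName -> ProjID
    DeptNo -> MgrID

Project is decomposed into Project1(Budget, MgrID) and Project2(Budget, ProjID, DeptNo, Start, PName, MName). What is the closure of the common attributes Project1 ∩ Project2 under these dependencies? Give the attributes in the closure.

Budget, ProjID

Project1 ∩ Project2 = {Budget}.
Budget → ProjID applies, adding ProjID
Closure: {Budget, ProjID}.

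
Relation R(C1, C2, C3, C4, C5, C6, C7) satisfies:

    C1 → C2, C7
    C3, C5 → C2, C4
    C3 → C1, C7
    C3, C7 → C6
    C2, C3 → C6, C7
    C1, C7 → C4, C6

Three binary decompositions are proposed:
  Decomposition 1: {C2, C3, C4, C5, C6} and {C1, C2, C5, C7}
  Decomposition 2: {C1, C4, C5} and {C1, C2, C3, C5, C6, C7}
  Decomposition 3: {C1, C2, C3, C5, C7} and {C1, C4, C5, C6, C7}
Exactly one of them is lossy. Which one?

Decomposition 1

Decomposition 1: common = {C2, C5}, closure = {C2, C5} → lossy.
Decomposition 2: common = {C1, C5}, closure = {C1, C2, C4, C5, C6, C7} → lossless.
Decomposition 3: common = {C1, C5, C7}, closure = {C1, C2, C4, C5, C6, C7} → lossless.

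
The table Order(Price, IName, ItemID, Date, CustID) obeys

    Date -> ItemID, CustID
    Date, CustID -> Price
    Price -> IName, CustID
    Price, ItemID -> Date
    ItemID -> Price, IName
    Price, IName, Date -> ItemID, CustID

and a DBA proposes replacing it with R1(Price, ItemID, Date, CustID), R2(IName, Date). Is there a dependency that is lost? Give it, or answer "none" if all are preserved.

Price -> IName, CustID

Check Price → IName, CustID: no single fragment contains all of {Price, IName, CustID}, and the restricted closure of {Price} across the fragments never reaches {IName, CustID}.
Date → ItemID, CustID is preserved.
Date, CustID → Price is preserved.
Price, ItemID → Date is preserved.
ItemID → Price, IName is preserved.
Price, IName, Date → ItemID, CustID is preserved.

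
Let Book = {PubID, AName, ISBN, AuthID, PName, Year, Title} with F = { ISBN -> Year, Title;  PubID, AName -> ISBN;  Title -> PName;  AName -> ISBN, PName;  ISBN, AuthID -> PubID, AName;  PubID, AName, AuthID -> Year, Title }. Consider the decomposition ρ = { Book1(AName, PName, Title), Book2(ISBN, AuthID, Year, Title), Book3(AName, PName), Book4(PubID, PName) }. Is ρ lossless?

Chase test. Columns are PubID, AName, ISBN, AuthID, PName, Year, Title; row i has aⱼ where attribute j ∈ Booki, else bᵢⱼ.
Initial tableau (one row per fragment):
  row 1: b11 a2 b13 b14 a5 b16 a7
  row 2: b21 b22 a3 a4 b25 a6 a7
  row 3: b31 a2 b33 b34 a5 b36 b37
  row 4: a1 b42 b43 b44 a5 b46 b47
Rows 1 and 2 agree on Title; apply Title→PName and equate their PName entries.
Rows 1 and 3 agree on AName; apply AName→ISBN, PName and equate their ISBN, PName entries.
Rows 1 and 3 agree on ISBN; apply ISBN→Year, Title and equate their Year, Title entries.
No row becomes fully distinguished — the join is lossy.

No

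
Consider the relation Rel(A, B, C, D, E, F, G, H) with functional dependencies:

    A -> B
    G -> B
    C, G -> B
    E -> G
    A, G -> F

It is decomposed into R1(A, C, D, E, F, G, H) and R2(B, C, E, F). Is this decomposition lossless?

Yes

Common attributes: R1 ∩ R2 = {C, E, F}.
Closure of {C, E, F}: E → G applies, adding G; G → B applies, adding B. So (C, E, F)⁺ = {B, C, E, F, G}.
This closure contains every attribute of R2, so R1 ∩ R2 → R2. The join is lossless.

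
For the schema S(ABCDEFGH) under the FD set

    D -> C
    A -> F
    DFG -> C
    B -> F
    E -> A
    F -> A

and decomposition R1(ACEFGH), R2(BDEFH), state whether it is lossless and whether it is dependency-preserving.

Lossless test: (EFH)⁺ = {AEFH}, which is a superkey of neither fragment — lossy.
Dependency preservation: the restricted closure of {D} across the fragments never reaches {C}, so D → C cannot be enforced without a join — not preserved.

lossy and not dependency-preserving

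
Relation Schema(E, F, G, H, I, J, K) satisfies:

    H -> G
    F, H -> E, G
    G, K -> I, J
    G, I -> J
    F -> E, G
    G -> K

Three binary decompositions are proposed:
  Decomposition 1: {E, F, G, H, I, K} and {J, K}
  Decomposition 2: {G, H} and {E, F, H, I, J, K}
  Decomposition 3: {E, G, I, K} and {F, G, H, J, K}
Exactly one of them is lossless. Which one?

Decomposition 1: common = {K}, closure = {K} → lossy.
Decomposition 2: common = {H}, closure = {G, H, I, J, K} → lossless.
Decomposition 3: common = {G, K}, closure = {G, I, J, K} → lossy.

Decomposition 2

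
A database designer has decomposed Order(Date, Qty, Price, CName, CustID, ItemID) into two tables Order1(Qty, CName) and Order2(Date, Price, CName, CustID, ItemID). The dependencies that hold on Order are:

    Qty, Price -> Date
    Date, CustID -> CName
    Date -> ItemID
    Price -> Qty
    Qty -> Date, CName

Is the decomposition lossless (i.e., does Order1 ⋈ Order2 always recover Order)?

No

Common attributes: Order1 ∩ Order2 = {CName}.
No dependency enlarges {CName}, so (CName)⁺ = {CName}.
The closure contains neither all of Order1 = {Qty, CName} nor all of Order2 = {Date, Price, CName, CustID, ItemID}, so the common attributes are not a superkey of either fragment. The join is lossy.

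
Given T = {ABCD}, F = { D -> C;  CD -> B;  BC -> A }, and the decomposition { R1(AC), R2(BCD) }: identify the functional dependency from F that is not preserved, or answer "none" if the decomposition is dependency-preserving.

BC -> A

Check BC → A: no single fragment contains all of {ABC}, and the restricted closure of {BC} across the fragments never reaches {A}.
D → C is preserved.
CD → B is preserved.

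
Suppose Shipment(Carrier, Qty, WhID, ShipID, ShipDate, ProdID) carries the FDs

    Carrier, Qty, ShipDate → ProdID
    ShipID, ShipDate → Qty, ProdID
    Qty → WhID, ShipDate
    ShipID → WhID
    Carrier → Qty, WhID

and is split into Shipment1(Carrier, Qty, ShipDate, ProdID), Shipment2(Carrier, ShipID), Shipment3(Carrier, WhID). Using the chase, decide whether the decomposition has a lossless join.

Chase test. Columns are Carrier, Qty, WhID, ShipID, ShipDate, ProdID; row i has aⱼ where attribute j ∈ Shipmenti, else bᵢⱼ.
Initial tableau (one row per fragment):
  row 1: a1 a2 b13 b14 a5 a6
  row 2: a1 b22 b23 a4 b25 b26
  row 3: a1 b32 a3 b34 b35 b36
Rows 1 and 2 agree on Carrier; apply Carrier→Qty, WhID and equate their Qty, WhID entries.
Rows 1 and 3 agree on Carrier; apply Carrier→Qty, WhID and equate their Qty, WhID entries.
Rows 1 and 2 agree on Qty; apply Qty→WhID, ShipDate and equate their WhID, ShipDate entries.
Rows 1 and 3 agree on Qty; apply Qty→WhID, ShipDate and equate their WhID, ShipDate entries.
Rows 1 and 2 agree on Carrier, Qty, ShipDate; apply Carrier, Qty, ShipDate→ProdID and equate their ProdID entries.
Rows 1 and 3 agree on Carrier, Qty, ShipDate; apply Carrier, Qty, ShipDate→ProdID and equate their ProdID entries.
Row 2 is now all distinguished symbols — the join is lossless.

Yes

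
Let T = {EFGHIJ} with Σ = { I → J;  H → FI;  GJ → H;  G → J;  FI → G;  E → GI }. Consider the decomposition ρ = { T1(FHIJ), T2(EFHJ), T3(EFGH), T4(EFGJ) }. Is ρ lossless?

Yes

Chase test. Columns are EFGHIJ; row i has aⱼ where attribute j ∈ Ti, else bᵢⱼ.
Initial tableau (one row per fragment):
  row 1: b11 a2 b13 a4 a5 a6
  row 2: a1 a2 b23 a4 b25 a6
  row 3: a1 a2 a3 a4 b35 b36
  row 4: a1 a2 a3 b44 b45 a6
Rows 1 and 2 agree on H; apply H→FI and equate their FI entries.
Rows 1 and 3 agree on H; apply H→FI and equate their FI entries.
Rows 3 and 4 agree on G; apply G→J and equate their J entries.
Rows 1 and 2 agree on FI; apply FI→G and equate their G entries.
Rows 1 and 3 agree on FI; apply FI→G and equate their G entries.
Rows 2 and 4 agree on E; apply E→GI and equate their GI entries.
Rows 1 and 4 agree on GJ; apply GJ→H and equate their H entries.
Row 2 is now all distinguished symbols — the join is lossless.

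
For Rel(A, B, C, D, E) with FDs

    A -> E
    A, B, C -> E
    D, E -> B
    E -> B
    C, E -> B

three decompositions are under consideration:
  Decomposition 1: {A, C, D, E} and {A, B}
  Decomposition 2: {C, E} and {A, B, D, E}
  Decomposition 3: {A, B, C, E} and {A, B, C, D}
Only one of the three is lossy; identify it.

Decomposition 2

Decomposition 1: common = {A}, closure = {A, B, E} → lossless.
Decomposition 2: common = {E}, closure = {B, E} → lossy.
Decomposition 3: common = {A, B, C}, closure = {A, B, C, E} → lossless.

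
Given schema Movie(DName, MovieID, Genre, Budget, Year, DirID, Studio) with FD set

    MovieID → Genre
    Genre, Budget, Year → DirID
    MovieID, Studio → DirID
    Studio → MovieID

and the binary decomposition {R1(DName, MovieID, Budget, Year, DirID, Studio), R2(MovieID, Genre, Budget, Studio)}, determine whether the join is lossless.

Yes

Common attributes: R1 ∩ R2 = {MovieID, Budget, Studio}.
Closure of {MovieID, Budget, Studio}: MovieID → Genre applies, adding Genre; MovieID, Studio → DirID applies, adding DirID. So (MovieID, Budget, Studio)⁺ = {MovieID, Genre, Budget, DirID, Studio}.
This closure contains every attribute of R2, so R1 ∩ R2 → R2. The join is lossless.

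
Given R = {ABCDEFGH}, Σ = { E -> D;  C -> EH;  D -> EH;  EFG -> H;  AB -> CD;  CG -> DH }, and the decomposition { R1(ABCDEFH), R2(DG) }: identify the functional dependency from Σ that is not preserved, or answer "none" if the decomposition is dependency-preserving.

E → D lies within R1.
C → EH lies within R1.
D → EH lies within R1.
EFG → H: restricted closure across fragments reaches H.
AB → CD lies within R1.
CG → DH: restricted closure across fragments reaches DH.
Every dependency is enforceable on the fragments, so the decomposition is dependency-preserving.

none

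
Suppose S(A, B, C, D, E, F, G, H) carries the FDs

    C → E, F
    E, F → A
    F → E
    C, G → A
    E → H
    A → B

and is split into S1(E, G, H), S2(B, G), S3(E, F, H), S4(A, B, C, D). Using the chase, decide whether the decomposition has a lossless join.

Chase test. Columns are A, B, C, D, E, F, G, H; row i has aⱼ where attribute j ∈ Si, else bᵢⱼ.
Initial tableau (one row per fragment):
  row 1: b11 b12 b13 b14 a5 b16 a7 a8
  row 2: b21 a2 b23 b24 b25 b26 a7 b28
  row 3: b31 b32 b33 b34 a5 a6 b37 a8
  row 4: a1 a2 a3 a4 b45 b46 b47 b48
No row becomes fully distinguished — the join is lossy.

No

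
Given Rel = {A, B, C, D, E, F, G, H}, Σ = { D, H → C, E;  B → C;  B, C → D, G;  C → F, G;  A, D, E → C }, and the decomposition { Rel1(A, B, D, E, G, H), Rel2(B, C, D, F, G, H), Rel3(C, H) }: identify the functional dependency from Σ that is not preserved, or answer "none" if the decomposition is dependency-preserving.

Check A, D, E → C: no single fragment contains all of {A, C, D, E}, and the restricted closure of {A, D, E} across the fragments never reaches {C}.
D, H → C, E is preserved.
B → C is preserved.
B, C → D, G is preserved.
C → F, G is preserved.

A, D, E → C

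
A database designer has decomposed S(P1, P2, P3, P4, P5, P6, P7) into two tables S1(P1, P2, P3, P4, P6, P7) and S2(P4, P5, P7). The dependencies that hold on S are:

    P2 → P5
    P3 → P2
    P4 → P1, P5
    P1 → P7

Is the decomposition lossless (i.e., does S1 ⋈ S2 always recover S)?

Yes

Common attributes: S1 ∩ S2 = {P4, P7}.
Closure of {P4, P7}: P4 → P1, P5 applies, adding P1, P5. So (P4, P7)⁺ = {P1, P4, P5, P7}.
This closure contains every attribute of S2, so S1 ∩ S2 → S2. The join is lossless.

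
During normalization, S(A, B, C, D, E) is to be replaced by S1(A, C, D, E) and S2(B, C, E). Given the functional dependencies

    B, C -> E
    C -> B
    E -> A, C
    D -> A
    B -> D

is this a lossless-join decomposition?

Yes

Common attributes: S1 ∩ S2 = {C, E}.
Closure of {C, E}: C → B applies, adding B; E → A, C applies, adding A; B → D applies, adding D. So (C, E)⁺ = {A, B, C, D, E}.
This closure contains every attribute of S1, so S1 ∩ S2 → S1. The join is lossless.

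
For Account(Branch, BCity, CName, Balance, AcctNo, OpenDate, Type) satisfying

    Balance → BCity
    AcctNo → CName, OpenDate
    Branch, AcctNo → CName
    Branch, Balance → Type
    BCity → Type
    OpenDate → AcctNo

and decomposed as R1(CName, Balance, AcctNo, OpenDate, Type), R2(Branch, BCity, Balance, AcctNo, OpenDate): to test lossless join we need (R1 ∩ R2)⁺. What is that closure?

R1 ∩ R2 = {Balance, AcctNo, OpenDate}.
Balance → BCity applies, adding BCity
AcctNo → CName, OpenDate applies, adding CName
BCity → Type applies, adding Type
Closure: {BCity, CName, Balance, AcctNo, OpenDate, Type}.

BCity, CName, Balance, AcctNo, OpenDate, Type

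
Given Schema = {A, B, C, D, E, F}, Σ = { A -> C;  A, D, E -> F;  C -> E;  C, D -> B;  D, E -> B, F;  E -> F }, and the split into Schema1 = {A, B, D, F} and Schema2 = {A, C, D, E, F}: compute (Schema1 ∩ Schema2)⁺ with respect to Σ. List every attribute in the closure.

Schema1 ∩ Schema2 = {A, D, F}.
A → C applies, adding C
C → E applies, adding E
C, D → B applies, adding B
Closure: {A, B, C, D, E, F}.

A, B, C, D, E, F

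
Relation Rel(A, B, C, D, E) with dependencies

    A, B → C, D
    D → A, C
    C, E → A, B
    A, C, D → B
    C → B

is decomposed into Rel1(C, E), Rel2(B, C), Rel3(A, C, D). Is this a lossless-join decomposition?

Chase test. Columns are A, B, C, D, E; row i has aⱼ where attribute j ∈ Reli, else bᵢⱼ.
Initial tableau (one row per fragment):
  row 1: b11 b12 a3 b14 a5
  row 2: b21 a2 a3 b24 b25
  row 3: a1 b32 a3 a4 b35
Rows 1 and 2 agree on C; apply C→B and equate their B entries.
Rows 1 and 3 agree on C; apply C→B and equate their B entries.
No row becomes fully distinguished — the join is lossy.

No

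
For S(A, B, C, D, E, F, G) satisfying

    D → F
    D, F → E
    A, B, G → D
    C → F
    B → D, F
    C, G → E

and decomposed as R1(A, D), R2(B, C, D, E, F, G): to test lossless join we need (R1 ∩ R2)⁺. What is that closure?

R1 ∩ R2 = {D}.
D → F applies, adding F
D, F → E applies, adding E
Closure: {D, E, F}.

D, E, F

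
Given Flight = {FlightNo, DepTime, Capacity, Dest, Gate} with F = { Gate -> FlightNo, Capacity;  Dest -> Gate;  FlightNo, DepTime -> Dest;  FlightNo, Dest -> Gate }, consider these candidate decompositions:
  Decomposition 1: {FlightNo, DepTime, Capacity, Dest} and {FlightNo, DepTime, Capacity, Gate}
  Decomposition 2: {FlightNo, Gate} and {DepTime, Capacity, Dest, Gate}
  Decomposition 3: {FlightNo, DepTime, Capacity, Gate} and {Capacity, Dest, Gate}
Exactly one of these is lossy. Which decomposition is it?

Decomposition 3

Decomposition 1: common = {FlightNo, DepTime, Capacity}, closure = {FlightNo, DepTime, Capacity, Dest, Gate} → lossless.
Decomposition 2: common = {Gate}, closure = {FlightNo, Capacity, Gate} → lossless.
Decomposition 3: common = {Capacity, Gate}, closure = {FlightNo, Capacity, Gate} → lossy.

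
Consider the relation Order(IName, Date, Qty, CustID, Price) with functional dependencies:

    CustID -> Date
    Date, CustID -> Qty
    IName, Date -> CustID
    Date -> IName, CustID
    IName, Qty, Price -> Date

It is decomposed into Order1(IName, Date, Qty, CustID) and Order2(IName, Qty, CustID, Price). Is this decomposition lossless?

Common attributes: Order1 ∩ Order2 = {IName, Qty, CustID}.
Closure of {IName, Qty, CustID}: CustID → Date applies, adding Date. So (IName, Qty, CustID)⁺ = {IName, Date, Qty, CustID}.
This closure contains every attribute of Order1, so Order1 ∩ Order2 → Order1. The join is lossless.

Yes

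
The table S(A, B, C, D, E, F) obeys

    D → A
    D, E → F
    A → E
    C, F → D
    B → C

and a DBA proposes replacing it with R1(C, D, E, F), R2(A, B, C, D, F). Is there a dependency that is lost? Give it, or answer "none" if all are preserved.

Check A → E: no single fragment contains all of {A, E}, and the restricted closure of {A} across the fragments never reaches {E}.
D → A is preserved.
D, E → F is preserved.
C, F → D is preserved.
B → C is preserved.

A → E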